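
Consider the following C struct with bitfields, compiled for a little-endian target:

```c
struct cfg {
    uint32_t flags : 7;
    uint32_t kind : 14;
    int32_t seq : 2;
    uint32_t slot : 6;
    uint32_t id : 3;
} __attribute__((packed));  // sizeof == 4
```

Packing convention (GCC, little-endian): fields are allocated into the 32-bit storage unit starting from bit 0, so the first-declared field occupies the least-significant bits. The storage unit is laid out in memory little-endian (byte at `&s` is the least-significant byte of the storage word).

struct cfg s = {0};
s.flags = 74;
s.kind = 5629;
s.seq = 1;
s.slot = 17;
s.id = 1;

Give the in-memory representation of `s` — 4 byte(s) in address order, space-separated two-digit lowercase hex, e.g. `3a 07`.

flags:7 = 74 → 0x4a << 0 → word 0x0000004a
kind:14 = 5629 → 0x15fd << 7 → word 0x000afeca
seq:2 = 1 → 0x1 << 21 → word 0x002afeca
slot:6 = 17 → 0x11 << 23 → word 0x08aafeca
id:3 = 1 → 0x1 << 29 → word 0x28aafeca
word = 0x28aafeca → little-endian bytes:
  [0]=0xca  [1]=0xfe  [2]=0xaa  [3]=0x28

ca fe aa 28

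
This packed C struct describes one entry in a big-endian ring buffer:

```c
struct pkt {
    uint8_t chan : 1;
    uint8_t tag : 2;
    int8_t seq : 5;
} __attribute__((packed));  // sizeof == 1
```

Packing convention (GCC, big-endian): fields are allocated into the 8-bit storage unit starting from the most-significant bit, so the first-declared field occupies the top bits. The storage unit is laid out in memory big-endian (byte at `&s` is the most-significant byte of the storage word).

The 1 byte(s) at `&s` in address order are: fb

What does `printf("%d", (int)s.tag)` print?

3

[0]=0xfb (big-endian) → word 0xfb
chan [7+:1] = (word>>7) & 0x1 = 1
tag [5+:2] = (word>>5) & 0x3 = 3  ←
seq [0+:5] = (word>>0) & 0x1f = 27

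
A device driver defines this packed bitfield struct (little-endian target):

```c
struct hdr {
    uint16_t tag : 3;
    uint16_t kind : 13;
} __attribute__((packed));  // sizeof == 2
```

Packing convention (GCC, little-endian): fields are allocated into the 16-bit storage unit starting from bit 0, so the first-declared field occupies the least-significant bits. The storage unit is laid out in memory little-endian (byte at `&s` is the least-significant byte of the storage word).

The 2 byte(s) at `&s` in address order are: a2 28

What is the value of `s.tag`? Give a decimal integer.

[0]=0xa2 [1]=0x28 (little-endian) → word 0x28a2
tag:3 @ bit 0 → (0x28a2>>0)&0x7 = 0x2  ←
kind:13 @ bit 3 → (0x28a2>>3)&0x1fff = 0x514

2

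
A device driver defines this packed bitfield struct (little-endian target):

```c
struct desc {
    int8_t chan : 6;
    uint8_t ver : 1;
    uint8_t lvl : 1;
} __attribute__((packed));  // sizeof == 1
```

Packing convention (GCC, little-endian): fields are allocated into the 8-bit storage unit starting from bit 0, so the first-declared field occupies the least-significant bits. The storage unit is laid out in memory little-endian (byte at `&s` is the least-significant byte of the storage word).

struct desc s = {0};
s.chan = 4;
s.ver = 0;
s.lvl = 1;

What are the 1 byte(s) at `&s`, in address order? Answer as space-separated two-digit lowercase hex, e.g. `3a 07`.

84

[0+:6] chan=4 & 0x3f = 0x4; word=0x04
[6+:1] ver=0 & 0x1 = 0x0; word=0x04
[7+:1] lvl=1 & 0x1 = 0x1; word=0x84
word = 0x84 → little-endian bytes:
  [0]=0x84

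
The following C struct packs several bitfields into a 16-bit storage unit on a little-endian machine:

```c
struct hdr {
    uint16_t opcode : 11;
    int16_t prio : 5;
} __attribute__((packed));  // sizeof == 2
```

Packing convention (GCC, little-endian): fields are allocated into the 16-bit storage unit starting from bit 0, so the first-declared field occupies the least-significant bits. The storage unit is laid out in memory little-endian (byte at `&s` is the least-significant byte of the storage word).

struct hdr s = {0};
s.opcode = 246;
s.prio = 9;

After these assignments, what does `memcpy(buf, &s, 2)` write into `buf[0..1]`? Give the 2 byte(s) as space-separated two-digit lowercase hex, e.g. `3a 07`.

opcode (11b) val=246 bits=0xf6 at bit 0: 0x00f6
prio (5b) val=9 bits=0x9 at bit 11: 0x48f6
word = 0x48f6 → little-endian bytes:
  [0]=0xf6  [1]=0x48

f6 48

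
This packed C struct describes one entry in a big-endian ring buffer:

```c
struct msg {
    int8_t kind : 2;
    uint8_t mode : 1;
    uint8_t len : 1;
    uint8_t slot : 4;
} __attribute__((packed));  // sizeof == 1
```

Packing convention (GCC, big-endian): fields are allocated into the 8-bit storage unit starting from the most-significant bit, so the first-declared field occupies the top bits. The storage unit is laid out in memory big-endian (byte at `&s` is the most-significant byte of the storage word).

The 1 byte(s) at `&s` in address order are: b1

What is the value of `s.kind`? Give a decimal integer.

[0]=0xb1 (big-endian) → word 0xb1
kind:2 @ bit 6 → (0xb1>>6)&0x3 = 0x2  ←
mode:1 @ bit 5 → (0xb1>>5)&0x1 = 0x1
len:1 @ bit 4 → (0xb1>>4)&0x1 = 0x1
slot:4 @ bit 0 → (0xb1>>0)&0xf = 0x1
kind signed 2b, MSB=1: 2 - 4 = -2

-2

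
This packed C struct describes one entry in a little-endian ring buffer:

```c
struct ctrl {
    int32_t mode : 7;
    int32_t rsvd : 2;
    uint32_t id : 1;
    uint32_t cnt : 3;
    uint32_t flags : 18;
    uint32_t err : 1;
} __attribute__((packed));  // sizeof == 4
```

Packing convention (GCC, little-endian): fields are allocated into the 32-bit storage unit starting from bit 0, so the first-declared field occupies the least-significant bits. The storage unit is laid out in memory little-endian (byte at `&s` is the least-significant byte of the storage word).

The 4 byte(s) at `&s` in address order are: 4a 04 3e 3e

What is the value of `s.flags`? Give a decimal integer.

[0]=0x4a [1]=0x04 [2]=0x3e [3]=0x3e (little-endian) → word 0x3e3e044a
mode [0+:7] = (word>>0) & 0x7f = 74
rsvd [7+:2] = (word>>7) & 0x3 = 0
id [9+:1] = (word>>9) & 0x1 = 0
cnt [10+:3] = (word>>10) & 0x7 = 1
flags [13+:18] = (word>>13) & 0x3ffff = 127472  ←
err [31+:1] = (word>>31) & 0x1 = 0

127472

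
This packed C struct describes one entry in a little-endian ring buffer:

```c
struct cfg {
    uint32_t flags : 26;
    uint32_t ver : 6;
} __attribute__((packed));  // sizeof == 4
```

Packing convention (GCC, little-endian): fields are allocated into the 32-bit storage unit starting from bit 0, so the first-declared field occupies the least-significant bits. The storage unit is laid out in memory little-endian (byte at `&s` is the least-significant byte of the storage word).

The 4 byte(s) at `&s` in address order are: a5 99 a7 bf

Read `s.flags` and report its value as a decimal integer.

[0]=0xa5 [1]=0x99 [2]=0xa7 [3]=0xbf (little-endian) → word 0xbfa799a5
flags:26 @ bit 0 → (0xbfa799a5>>0)&0x3ffffff = 0x3a799a5  ←
ver:6 @ bit 26 → (0xbfa799a5>>26)&0x3f = 0x2f

61315493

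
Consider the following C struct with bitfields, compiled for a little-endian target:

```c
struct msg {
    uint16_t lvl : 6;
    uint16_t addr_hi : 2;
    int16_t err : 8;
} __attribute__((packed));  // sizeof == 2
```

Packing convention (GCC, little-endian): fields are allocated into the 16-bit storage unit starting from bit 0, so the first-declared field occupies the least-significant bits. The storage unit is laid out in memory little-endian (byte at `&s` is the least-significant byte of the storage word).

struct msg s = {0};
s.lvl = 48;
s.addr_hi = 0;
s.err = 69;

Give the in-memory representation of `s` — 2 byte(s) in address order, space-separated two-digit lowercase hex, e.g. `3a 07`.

lvl:6 = 48 → 0x30 << 0 → word 0x0030
addr_hi:2 = 0 → 0x0 << 6 → word 0x0030
err:8 = 69 → 0x45 << 8 → word 0x4530
word = 0x4530 → little-endian bytes:
  [0]=0x30  [1]=0x45

30 45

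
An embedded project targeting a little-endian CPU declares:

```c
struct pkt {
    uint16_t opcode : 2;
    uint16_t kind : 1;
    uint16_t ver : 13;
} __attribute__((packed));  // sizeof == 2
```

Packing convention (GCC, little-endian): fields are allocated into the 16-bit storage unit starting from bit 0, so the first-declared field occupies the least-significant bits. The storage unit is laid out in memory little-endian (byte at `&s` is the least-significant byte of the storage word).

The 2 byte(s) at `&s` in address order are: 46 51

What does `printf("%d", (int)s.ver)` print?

2600

[0]=0x46 [1]=0x51 (little-endian) → word 0x5146
opcode [0+:2] = (word>>0) & 0x3 = 2
kind [2+:1] = (word>>2) & 0x1 = 1
ver [3+:13] = (word>>3) & 0x1fff = 2600  ←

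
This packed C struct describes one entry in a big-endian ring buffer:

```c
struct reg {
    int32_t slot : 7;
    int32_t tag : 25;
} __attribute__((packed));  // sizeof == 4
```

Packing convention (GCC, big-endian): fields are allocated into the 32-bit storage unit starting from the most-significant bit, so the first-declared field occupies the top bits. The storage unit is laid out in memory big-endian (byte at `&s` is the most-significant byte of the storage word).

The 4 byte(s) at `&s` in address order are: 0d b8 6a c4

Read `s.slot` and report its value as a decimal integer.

6

[0]=0x0d [1]=0xb8 [2]=0x6a [3]=0xc4 (big-endian) → word 0x0db86ac4
slot [25+:7] = (word>>25) & 0x7f = 6  ←
tag [0+:25] = (word>>0) & 0x1ffffff = 28863172
slot signed 7b, MSB=0: value = 6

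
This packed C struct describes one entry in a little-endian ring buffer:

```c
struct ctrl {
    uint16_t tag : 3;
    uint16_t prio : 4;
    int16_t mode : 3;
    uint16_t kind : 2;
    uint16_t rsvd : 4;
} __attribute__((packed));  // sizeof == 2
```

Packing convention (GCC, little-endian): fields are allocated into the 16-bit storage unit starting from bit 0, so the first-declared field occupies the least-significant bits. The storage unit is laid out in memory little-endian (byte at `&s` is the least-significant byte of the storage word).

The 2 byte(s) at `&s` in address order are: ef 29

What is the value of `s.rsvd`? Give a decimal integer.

[0]=0xef [1]=0x29 (little-endian) → word 0x29ef
tag [0+:3] = (word>>0) & 0x7 = 7
prio [3+:4] = (word>>3) & 0xf = 13
mode [7+:3] = (word>>7) & 0x7 = 3
kind [10+:2] = (word>>10) & 0x3 = 2
rsvd [12+:4] = (word>>12) & 0xf = 2  ←

2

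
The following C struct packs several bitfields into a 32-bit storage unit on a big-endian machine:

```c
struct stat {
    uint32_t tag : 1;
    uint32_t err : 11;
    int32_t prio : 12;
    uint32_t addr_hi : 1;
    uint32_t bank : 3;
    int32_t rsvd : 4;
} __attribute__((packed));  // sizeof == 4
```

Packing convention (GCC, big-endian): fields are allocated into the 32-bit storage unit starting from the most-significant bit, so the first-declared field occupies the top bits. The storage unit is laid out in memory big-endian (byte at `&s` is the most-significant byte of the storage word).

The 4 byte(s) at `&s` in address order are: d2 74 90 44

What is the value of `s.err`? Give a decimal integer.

[0]=0xd2 [1]=0x74 [2]=0x90 [3]=0x44 (big-endian) → word 0xd2749044
tag [31+:1] = (word>>31) & 0x1 = 1
err [20+:11] = (word>>20) & 0x7ff = 1319  ←
prio [8+:12] = (word>>8) & 0xfff = 1168
addr_hi [7+:1] = (word>>7) & 0x1 = 0
bank [4+:3] = (word>>4) & 0x7 = 4
rsvd [0+:4] = (word>>0) & 0xf = 4

1319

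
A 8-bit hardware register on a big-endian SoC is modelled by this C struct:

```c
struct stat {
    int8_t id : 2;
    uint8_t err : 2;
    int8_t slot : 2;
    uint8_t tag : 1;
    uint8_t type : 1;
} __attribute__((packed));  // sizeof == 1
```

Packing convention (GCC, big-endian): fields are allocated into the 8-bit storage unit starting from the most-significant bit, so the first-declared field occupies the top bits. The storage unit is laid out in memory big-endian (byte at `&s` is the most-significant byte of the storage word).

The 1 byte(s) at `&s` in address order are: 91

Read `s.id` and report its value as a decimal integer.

-2

[0]=0x91 (big-endian) → word 0x91
id [6+:2] = (word>>6) & 0x3 = 2  ←
err [4+:2] = (word>>4) & 0x3 = 1
slot [2+:2] = (word>>2) & 0x3 = 0
tag [1+:1] = (word>>1) & 0x1 = 0
type [0+:1] = (word>>0) & 0x1 = 1
id signed 2b, MSB=1: 2 - 4 = -2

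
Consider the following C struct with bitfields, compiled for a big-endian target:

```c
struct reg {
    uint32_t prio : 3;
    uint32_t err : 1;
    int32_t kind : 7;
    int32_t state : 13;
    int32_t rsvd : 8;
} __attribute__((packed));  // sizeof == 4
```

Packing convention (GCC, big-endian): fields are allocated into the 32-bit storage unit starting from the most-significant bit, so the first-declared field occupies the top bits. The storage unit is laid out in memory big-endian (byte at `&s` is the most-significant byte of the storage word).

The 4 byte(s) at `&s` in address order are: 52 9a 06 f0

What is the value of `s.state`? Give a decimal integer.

[0]=0x52 [1]=0x9a [2]=0x06 [3]=0xf0 (big-endian) → word 0x529a06f0
prio:3 @ bit 29 → (0x529a06f0>>29)&0x7 = 0x2
err:1 @ bit 28 → (0x529a06f0>>28)&0x1 = 0x1
kind:7 @ bit 21 → (0x529a06f0>>21)&0x7f = 0x14
state:13 @ bit 8 → (0x529a06f0>>8)&0x1fff = 0x1a06  ←
rsvd:8 @ bit 0 → (0x529a06f0>>0)&0xff = 0xf0
state signed 13b, MSB=1: 6662 - 8192 = -1530

-1530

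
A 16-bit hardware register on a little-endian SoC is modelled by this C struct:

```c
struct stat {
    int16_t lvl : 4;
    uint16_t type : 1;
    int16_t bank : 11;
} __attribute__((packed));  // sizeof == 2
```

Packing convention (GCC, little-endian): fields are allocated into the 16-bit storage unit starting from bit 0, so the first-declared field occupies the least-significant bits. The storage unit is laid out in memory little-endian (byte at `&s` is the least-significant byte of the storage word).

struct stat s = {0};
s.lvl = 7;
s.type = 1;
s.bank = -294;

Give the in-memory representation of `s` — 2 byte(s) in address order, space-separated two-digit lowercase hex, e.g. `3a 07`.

57 db

lvl (4b) val=7 bits=0x7 at bit 0: 0x0007
type (1b) val=1 bits=0x1 at bit 4: 0x0017
bank (11b) val=-294 bits=0x6da at bit 5: 0xdb57
word = 0xdb57 → little-endian bytes:
  [0]=0x57  [1]=0xdb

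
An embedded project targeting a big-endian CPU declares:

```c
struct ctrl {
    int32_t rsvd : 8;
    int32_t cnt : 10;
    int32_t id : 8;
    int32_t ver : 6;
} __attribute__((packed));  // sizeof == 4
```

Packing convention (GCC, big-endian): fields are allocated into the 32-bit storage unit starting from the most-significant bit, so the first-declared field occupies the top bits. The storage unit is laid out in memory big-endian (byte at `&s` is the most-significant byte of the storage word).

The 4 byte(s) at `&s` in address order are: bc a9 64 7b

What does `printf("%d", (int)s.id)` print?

[0]=0xbc [1]=0xa9 [2]=0x64 [3]=0x7b (big-endian) → word 0xbca9647b
rsvd:8 @ bit 24 → (0xbca9647b>>24)&0xff = 0xbc
cnt:10 @ bit 14 → (0xbca9647b>>14)&0x3ff = 0x2a5
id:8 @ bit 6 → (0xbca9647b>>6)&0xff = 0x91  ←
ver:6 @ bit 0 → (0xbca9647b>>0)&0x3f = 0x3b
id signed 8b, MSB=1: 145 - 256 = -111

-111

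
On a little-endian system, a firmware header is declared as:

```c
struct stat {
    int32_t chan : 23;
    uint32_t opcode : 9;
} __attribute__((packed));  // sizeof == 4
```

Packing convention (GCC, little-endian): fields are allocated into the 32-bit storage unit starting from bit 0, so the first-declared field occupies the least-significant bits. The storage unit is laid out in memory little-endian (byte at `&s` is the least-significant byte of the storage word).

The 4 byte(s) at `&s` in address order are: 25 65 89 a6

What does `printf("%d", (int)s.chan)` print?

615717

[0]=0x25 [1]=0x65 [2]=0x89 [3]=0xa6 (little-endian) → word 0xa6896525
chan [0+:23] = (word>>0) & 0x7fffff = 615717  ←
opcode [23+:9] = (word>>23) & 0x1ff = 333
chan signed 23b, MSB=0: value = 615717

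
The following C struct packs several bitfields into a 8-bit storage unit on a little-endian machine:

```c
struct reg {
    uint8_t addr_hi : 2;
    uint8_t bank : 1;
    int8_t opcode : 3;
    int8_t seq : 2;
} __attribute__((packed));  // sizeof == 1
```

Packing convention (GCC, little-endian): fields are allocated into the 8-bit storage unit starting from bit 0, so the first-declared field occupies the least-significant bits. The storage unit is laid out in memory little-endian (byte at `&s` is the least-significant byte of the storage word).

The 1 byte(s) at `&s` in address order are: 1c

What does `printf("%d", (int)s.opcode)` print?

[0]=0x1c (little-endian) → word 0x1c
addr_hi [0+:2] = (word>>0) & 0x3 = 0
bank [2+:1] = (word>>2) & 0x1 = 1
opcode [3+:3] = (word>>3) & 0x7 = 3  ←
seq [6+:2] = (word>>6) & 0x3 = 0
opcode signed 3b, MSB=0: value = 3

3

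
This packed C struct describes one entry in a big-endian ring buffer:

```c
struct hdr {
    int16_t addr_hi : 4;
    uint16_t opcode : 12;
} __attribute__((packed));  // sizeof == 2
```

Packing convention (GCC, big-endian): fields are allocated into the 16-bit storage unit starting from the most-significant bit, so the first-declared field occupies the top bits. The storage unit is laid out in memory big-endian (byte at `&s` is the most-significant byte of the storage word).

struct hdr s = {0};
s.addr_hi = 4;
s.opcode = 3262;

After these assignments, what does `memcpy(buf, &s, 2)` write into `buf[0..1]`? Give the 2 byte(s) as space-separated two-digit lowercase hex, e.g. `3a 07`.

4c be

addr_hi:4 = 4 → 0x4 << 12 → word 0x4000
opcode:12 = 3262 → 0xcbe << 0 → word 0x4cbe
word = 0x4cbe → big-endian bytes:
  [0]=0x4c  [1]=0xbe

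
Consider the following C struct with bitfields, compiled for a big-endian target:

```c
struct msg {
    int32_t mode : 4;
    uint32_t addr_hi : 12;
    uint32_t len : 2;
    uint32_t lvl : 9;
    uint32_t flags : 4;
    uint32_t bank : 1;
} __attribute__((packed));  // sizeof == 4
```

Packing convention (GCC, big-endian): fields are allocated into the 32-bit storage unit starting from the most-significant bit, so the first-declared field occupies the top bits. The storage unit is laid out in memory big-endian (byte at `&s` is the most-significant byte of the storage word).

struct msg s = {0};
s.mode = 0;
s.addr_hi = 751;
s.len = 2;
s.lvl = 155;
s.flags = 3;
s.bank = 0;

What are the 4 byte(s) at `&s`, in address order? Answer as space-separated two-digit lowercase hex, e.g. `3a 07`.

02 ef 93 66

mode (4b) val=0 bits=0x0 at bit 28: 0x00000000
addr_hi (12b) val=751 bits=0x2ef at bit 16: 0x02ef0000
len (2b) val=2 bits=0x2 at bit 14: 0x02ef8000
lvl (9b) val=155 bits=0x9b at bit 5: 0x02ef9360
flags (4b) val=3 bits=0x3 at bit 1: 0x02ef9366
bank (1b) val=0 bits=0x0 at bit 0: 0x02ef9366
word = 0x02ef9366 → big-endian bytes:
  [0]=0x02  [1]=0xef  [2]=0x93  [3]=0x66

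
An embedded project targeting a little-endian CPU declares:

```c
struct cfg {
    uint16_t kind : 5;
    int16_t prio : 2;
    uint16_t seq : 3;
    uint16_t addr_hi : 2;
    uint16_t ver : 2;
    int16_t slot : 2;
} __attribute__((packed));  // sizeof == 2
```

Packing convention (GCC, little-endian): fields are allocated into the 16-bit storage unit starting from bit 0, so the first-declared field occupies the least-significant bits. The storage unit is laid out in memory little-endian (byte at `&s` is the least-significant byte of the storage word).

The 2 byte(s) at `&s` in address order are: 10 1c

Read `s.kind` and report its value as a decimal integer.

16

[0]=0x10 [1]=0x1c (little-endian) → word 0x1c10
kind [0+:5] = (word>>0) & 0x1f = 16  ←
prio [5+:2] = (word>>5) & 0x3 = 0
seq [7+:3] = (word>>7) & 0x7 = 0
addr_hi [10+:2] = (word>>10) & 0x3 = 3
ver [12+:2] = (word>>12) & 0x3 = 1
slot [14+:2] = (word>>14) & 0x3 = 0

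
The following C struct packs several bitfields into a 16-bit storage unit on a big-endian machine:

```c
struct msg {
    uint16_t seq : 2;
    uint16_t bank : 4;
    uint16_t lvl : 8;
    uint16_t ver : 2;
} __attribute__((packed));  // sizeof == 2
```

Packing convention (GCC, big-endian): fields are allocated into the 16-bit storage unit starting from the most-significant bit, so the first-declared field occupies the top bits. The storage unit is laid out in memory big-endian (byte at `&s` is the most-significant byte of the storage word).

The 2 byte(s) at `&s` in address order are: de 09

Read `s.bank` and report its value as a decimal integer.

[0]=0xde [1]=0x09 (big-endian) → word 0xde09
seq:2 @ bit 14 → (0xde09>>14)&0x3 = 0x3
bank:4 @ bit 10 → (0xde09>>10)&0xf = 0x7  ←
lvl:8 @ bit 2 → (0xde09>>2)&0xff = 0x82
ver:2 @ bit 0 → (0xde09>>0)&0x3 = 0x1

7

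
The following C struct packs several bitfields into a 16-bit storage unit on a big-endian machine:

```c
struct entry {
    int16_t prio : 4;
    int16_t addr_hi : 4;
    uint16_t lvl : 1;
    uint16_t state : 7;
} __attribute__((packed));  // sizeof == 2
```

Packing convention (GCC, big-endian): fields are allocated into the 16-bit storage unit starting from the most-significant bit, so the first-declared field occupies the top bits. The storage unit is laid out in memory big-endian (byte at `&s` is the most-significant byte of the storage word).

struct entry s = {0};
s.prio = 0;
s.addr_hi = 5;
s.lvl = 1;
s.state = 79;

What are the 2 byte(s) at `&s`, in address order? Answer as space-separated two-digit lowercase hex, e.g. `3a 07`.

prio (4b) val=0 bits=0x0 at bit 12: 0x0000
addr_hi (4b) val=5 bits=0x5 at bit 8: 0x0500
lvl (1b) val=1 bits=0x1 at bit 7: 0x0580
state (7b) val=79 bits=0x4f at bit 0: 0x05cf
word = 0x05cf → big-endian bytes:
  [0]=0x05  [1]=0xcf

05 cf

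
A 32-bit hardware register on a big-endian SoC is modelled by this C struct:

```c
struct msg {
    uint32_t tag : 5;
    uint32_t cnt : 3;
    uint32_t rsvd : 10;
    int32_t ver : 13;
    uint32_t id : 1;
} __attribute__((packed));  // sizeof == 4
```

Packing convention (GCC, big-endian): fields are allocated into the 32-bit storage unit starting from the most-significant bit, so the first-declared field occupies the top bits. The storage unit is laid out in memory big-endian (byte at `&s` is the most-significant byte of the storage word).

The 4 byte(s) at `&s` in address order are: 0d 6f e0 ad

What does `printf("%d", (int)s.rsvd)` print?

447

[0]=0x0d [1]=0x6f [2]=0xe0 [3]=0xad (big-endian) → word 0x0d6fe0ad
tag [27+:5] = (word>>27) & 0x1f = 1
cnt [24+:3] = (word>>24) & 0x7 = 5
rsvd [14+:10] = (word>>14) & 0x3ff = 447  ←
ver [1+:13] = (word>>1) & 0x1fff = 4182
id [0+:1] = (word>>0) & 0x1 = 1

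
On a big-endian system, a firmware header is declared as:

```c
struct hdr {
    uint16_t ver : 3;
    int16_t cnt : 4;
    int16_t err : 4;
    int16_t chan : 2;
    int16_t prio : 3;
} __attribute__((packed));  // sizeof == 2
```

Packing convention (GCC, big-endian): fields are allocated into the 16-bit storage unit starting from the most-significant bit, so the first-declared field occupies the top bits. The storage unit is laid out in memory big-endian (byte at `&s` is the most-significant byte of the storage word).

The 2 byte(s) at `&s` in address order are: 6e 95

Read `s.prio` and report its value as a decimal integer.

[0]=0x6e [1]=0x95 (big-endian) → word 0x6e95
ver [13+:3] = (word>>13) & 0x7 = 3
cnt [9+:4] = (word>>9) & 0xf = 7
err [5+:4] = (word>>5) & 0xf = 4
chan [3+:2] = (word>>3) & 0x3 = 2
prio [0+:3] = (word>>0) & 0x7 = 5  ←
prio signed 3b, MSB=1: 5 - 8 = -3

-3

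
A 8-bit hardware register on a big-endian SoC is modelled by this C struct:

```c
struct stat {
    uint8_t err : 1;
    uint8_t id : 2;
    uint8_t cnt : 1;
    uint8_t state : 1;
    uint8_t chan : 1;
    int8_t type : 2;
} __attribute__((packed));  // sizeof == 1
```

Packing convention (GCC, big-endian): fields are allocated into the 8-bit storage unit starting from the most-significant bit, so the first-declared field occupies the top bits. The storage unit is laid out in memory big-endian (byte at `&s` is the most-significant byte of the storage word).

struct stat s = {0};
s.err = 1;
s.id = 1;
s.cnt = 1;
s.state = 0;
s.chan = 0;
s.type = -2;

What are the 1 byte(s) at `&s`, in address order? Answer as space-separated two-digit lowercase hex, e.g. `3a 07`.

b2

err:1 = 1 → 0x1 << 7 → word 0x80
id:2 = 1 → 0x1 << 5 → word 0xa0
cnt:1 = 1 → 0x1 << 4 → word 0xb0
state:1 = 0 → 0x0 << 3 → word 0xb0
chan:1 = 0 → 0x0 << 2 → word 0xb0
type:2 = -2 → 0x2 << 0 → word 0xb2
word = 0xb2 → big-endian bytes:
  [0]=0xb2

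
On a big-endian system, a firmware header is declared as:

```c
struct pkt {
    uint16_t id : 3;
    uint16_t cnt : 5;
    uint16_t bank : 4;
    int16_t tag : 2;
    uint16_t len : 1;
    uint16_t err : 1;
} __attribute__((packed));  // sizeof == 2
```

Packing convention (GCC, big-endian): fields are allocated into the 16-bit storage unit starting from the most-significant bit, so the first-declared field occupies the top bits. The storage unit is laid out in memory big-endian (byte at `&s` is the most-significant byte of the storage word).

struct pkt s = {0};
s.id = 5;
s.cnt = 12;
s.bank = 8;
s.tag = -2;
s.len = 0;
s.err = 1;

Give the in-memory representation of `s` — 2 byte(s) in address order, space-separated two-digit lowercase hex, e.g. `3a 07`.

id (3b) val=5 bits=0x5 at bit 13: 0xa000
cnt (5b) val=12 bits=0xc at bit 8: 0xac00
bank (4b) val=8 bits=0x8 at bit 4: 0xac80
tag (2b) val=-2 bits=0x2 at bit 2: 0xac88
len (1b) val=0 bits=0x0 at bit 1: 0xac88
err (1b) val=1 bits=0x1 at bit 0: 0xac89
word = 0xac89 → big-endian bytes:
  [0]=0xac  [1]=0x89

ac 89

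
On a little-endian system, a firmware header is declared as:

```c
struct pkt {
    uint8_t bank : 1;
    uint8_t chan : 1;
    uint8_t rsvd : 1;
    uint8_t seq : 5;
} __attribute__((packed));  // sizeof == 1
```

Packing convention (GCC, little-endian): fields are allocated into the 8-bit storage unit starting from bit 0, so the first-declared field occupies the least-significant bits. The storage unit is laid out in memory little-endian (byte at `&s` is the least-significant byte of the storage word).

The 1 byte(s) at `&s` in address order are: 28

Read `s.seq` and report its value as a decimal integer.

5

[0]=0x28 (little-endian) → word 0x28
bank:1 @ bit 0 → (0x28>>0)&0x1 = 0x0
chan:1 @ bit 1 → (0x28>>1)&0x1 = 0x0
rsvd:1 @ bit 2 → (0x28>>2)&0x1 = 0x0
seq:5 @ bit 3 → (0x28>>3)&0x1f = 0x5  ←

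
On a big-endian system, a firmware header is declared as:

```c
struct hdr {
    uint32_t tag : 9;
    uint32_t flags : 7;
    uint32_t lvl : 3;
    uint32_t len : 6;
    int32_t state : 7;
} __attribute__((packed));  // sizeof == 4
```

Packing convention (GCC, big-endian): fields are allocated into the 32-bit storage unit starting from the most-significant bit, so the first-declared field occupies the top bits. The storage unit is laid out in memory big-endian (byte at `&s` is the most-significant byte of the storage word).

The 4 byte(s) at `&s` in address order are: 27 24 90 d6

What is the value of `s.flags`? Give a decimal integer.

[0]=0x27 [1]=0x24 [2]=0x90 [3]=0xd6 (big-endian) → word 0x272490d6
tag [23+:9] = (word>>23) & 0x1ff = 78
flags [16+:7] = (word>>16) & 0x7f = 36  ←
lvl [13+:3] = (word>>13) & 0x7 = 4
len [7+:6] = (word>>7) & 0x3f = 33
state [0+:7] = (word>>0) & 0x7f = 86

36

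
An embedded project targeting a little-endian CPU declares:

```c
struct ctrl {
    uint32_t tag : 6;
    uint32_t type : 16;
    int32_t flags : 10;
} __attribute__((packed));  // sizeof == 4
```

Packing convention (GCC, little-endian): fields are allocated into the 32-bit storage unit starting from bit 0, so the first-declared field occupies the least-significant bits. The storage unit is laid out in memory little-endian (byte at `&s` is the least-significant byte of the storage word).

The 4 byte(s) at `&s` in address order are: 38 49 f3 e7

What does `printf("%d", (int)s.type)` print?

[0]=0x38 [1]=0x49 [2]=0xf3 [3]=0xe7 (little-endian) → word 0xe7f34938
tag:6 @ bit 0 → (0xe7f34938>>0)&0x3f = 0x38
type:16 @ bit 6 → (0xe7f34938>>6)&0xffff = 0xcd24  ←
flags:10 @ bit 22 → (0xe7f34938>>22)&0x3ff = 0x39f

52516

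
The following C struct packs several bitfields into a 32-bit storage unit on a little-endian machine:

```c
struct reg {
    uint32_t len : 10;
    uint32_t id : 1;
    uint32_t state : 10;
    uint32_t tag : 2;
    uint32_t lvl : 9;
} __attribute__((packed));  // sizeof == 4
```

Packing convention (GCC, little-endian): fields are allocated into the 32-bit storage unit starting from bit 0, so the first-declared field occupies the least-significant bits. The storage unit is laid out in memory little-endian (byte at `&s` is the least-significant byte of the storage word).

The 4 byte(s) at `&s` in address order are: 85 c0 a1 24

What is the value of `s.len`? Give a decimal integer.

133

[0]=0x85 [1]=0xc0 [2]=0xa1 [3]=0x24 (little-endian) → word 0x24a1c085
len [0+:10] = (word>>0) & 0x3ff = 133  ←
id [10+:1] = (word>>10) & 0x1 = 0
state [11+:10] = (word>>11) & 0x3ff = 56
tag [21+:2] = (word>>21) & 0x3 = 1
lvl [23+:9] = (word>>23) & 0x1ff = 73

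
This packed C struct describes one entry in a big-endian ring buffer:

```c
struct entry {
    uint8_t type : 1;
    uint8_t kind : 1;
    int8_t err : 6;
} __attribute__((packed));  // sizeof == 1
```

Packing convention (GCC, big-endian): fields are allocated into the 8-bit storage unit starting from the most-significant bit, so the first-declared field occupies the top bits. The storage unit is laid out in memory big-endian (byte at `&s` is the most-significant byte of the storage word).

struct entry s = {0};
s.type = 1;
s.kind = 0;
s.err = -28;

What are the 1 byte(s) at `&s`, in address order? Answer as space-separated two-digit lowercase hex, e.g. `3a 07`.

type (1b) val=1 bits=0x1 at bit 7: 0x80
kind (1b) val=0 bits=0x0 at bit 6: 0x80
err (6b) val=-28 bits=0x24 at bit 0: 0xa4
word = 0xa4 → big-endian bytes:
  [0]=0xa4

a4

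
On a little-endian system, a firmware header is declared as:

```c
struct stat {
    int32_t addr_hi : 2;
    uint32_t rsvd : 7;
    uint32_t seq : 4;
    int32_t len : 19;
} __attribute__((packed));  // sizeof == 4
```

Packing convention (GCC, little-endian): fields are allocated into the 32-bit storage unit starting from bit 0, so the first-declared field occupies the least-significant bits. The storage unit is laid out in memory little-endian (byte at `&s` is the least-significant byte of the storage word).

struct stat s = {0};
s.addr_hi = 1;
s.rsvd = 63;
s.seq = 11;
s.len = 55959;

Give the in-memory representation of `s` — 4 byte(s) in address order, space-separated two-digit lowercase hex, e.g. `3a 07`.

fd f6 52 1b

[0+:2] addr_hi=1 & 0x3 = 0x1; word=0x00000001
[2+:7] rsvd=63 & 0x7f = 0x3f; word=0x000000fd
[9+:4] seq=11 & 0xf = 0xb; word=0x000016fd
[13+:19] len=55959 & 0x7ffff = 0xda97; word=0x1b52f6fd
word = 0x1b52f6fd → little-endian bytes:
  [0]=0xfd  [1]=0xf6  [2]=0x52  [3]=0x1b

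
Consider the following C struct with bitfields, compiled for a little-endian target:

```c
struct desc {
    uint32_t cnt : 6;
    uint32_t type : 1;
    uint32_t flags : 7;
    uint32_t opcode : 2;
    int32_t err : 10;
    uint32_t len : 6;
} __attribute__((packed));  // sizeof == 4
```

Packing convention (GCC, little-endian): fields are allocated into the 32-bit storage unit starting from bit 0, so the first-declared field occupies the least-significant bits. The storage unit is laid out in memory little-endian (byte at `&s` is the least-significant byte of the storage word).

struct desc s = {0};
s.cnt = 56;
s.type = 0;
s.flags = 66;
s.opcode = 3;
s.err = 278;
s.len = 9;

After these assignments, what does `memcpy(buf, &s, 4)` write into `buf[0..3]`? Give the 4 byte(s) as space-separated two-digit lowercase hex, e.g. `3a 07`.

cnt (6b) val=56 bits=0x38 at bit 0: 0x00000038
type (1b) val=0 bits=0x0 at bit 6: 0x00000038
flags (7b) val=66 bits=0x42 at bit 7: 0x00002138
opcode (2b) val=3 bits=0x3 at bit 14: 0x0000e138
err (10b) val=278 bits=0x116 at bit 16: 0x0116e138
len (6b) val=9 bits=0x9 at bit 26: 0x2516e138
word = 0x2516e138 → little-endian bytes:
  [0]=0x38  [1]=0xe1  [2]=0x16  [3]=0x25

38 e1 16 25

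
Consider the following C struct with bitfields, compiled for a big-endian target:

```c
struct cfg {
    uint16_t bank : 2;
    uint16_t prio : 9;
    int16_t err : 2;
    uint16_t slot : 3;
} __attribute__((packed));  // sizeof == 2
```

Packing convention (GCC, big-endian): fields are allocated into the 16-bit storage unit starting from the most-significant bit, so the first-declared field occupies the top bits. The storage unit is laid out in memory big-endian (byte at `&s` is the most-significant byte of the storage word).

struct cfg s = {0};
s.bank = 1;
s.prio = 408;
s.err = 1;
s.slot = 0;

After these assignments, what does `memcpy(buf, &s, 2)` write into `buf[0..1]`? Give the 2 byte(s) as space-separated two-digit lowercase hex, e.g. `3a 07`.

bank:2 = 1 → 0x1 << 14 → word 0x4000
prio:9 = 408 → 0x198 << 5 → word 0x7300
err:2 = 1 → 0x1 << 3 → word 0x7308
slot:3 = 0 → 0x0 << 0 → word 0x7308
word = 0x7308 → big-endian bytes:
  [0]=0x73  [1]=0x08

73 08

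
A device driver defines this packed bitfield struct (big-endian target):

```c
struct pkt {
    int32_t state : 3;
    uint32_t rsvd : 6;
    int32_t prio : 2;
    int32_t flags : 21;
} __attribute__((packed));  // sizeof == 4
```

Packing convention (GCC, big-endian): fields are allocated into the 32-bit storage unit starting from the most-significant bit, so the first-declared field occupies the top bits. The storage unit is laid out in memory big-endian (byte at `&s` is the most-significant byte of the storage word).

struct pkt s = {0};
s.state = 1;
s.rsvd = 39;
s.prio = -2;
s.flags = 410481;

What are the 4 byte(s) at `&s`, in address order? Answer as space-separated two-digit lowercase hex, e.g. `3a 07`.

33 c6 43 71

state:3 = 1 → 0x1 << 29 → word 0x20000000
rsvd:6 = 39 → 0x27 << 23 → word 0x33800000
prio:2 = -2 → 0x2 << 21 → word 0x33c00000
flags:21 = 410481 → 0x64371 << 0 → word 0x33c64371
word = 0x33c64371 → big-endian bytes:
  [0]=0x33  [1]=0xc6  [2]=0x43  [3]=0x71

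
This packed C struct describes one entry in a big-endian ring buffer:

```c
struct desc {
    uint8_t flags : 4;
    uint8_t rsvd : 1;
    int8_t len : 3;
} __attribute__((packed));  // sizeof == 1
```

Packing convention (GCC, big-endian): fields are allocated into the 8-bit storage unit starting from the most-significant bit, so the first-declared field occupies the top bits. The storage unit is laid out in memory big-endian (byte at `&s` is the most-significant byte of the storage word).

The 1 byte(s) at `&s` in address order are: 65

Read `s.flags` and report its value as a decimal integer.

6

[0]=0x65 (big-endian) → word 0x65
flags:4 @ bit 4 → (0x65>>4)&0xf = 0x6  ←
rsvd:1 @ bit 3 → (0x65>>3)&0x1 = 0x0
len:3 @ bit 0 → (0x65>>0)&0x7 = 0x5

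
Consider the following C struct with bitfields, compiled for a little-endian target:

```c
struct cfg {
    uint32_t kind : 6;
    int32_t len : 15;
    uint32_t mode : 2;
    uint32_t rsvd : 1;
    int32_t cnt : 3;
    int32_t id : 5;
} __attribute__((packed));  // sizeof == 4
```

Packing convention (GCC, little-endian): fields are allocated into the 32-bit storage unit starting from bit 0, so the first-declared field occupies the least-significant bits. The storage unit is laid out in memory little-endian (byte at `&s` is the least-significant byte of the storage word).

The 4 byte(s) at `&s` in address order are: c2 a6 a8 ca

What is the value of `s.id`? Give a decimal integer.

-7

[0]=0xc2 [1]=0xa6 [2]=0xa8 [3]=0xca (little-endian) → word 0xcaa8a6c2
kind [0+:6] = (word>>0) & 0x3f = 2
len [6+:15] = (word>>6) & 0x7fff = 8859
mode [21+:2] = (word>>21) & 0x3 = 1
rsvd [23+:1] = (word>>23) & 0x1 = 1
cnt [24+:3] = (word>>24) & 0x7 = 2
id [27+:5] = (word>>27) & 0x1f = 25  ←
id signed 5b, MSB=1: 25 - 32 = -7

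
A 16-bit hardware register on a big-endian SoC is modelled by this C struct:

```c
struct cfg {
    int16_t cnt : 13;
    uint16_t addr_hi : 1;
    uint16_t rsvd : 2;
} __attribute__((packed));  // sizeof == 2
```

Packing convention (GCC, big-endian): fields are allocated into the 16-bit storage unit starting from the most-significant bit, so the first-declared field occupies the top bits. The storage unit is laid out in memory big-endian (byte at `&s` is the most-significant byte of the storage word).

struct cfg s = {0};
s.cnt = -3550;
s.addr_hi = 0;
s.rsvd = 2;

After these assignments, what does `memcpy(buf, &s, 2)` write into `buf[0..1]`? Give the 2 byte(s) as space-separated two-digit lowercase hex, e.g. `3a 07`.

91 12

[3+:13] cnt=-3550 & 0x1fff = 0x1222; word=0x9110
[2+:1] addr_hi=0 & 0x1 = 0x0; word=0x9110
[0+:2] rsvd=2 & 0x3 = 0x2; word=0x9112
word = 0x9112 → big-endian bytes:
  [0]=0x91  [1]=0x12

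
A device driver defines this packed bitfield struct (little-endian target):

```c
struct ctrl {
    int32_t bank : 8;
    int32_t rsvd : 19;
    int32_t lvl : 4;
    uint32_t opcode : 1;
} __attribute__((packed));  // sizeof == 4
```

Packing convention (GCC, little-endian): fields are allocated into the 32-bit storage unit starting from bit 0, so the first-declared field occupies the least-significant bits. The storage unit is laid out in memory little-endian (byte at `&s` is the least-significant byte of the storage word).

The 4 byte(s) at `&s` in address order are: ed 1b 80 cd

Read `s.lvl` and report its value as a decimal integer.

[0]=0xed [1]=0x1b [2]=0x80 [3]=0xcd (little-endian) → word 0xcd801bed
bank [0+:8] = (word>>0) & 0xff = 237
rsvd [8+:19] = (word>>8) & 0x7ffff = 360475
lvl [27+:4] = (word>>27) & 0xf = 9  ←
opcode [31+:1] = (word>>31) & 0x1 = 1
lvl signed 4b, MSB=1: 9 - 16 = -7

-7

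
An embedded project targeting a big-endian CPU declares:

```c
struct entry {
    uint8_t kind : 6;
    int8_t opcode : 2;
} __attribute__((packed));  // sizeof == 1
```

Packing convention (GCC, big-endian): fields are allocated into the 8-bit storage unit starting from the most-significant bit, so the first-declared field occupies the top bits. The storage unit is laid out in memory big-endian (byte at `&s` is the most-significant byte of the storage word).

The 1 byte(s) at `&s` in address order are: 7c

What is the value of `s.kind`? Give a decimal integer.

[0]=0x7c (big-endian) → word 0x7c
kind:6 @ bit 2 → (0x7c>>2)&0x3f = 0x1f  ←
opcode:2 @ bit 0 → (0x7c>>0)&0x3 = 0x0

31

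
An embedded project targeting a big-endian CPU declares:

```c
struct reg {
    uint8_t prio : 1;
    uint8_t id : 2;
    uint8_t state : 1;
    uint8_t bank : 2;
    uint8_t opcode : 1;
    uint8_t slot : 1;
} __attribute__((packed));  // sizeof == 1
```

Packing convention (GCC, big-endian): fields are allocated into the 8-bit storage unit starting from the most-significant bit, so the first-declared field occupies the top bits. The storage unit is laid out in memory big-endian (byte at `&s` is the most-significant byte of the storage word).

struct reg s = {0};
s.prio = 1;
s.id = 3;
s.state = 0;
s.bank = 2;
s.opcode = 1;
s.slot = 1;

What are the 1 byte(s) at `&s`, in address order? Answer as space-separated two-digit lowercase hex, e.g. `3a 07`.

eb

prio (1b) val=1 bits=0x1 at bit 7: 0x80
id (2b) val=3 bits=0x3 at bit 5: 0xe0
state (1b) val=0 bits=0x0 at bit 4: 0xe0
bank (2b) val=2 bits=0x2 at bit 2: 0xe8
opcode (1b) val=1 bits=0x1 at bit 1: 0xea
slot (1b) val=1 bits=0x1 at bit 0: 0xeb
word = 0xeb → big-endian bytes:
  [0]=0xeb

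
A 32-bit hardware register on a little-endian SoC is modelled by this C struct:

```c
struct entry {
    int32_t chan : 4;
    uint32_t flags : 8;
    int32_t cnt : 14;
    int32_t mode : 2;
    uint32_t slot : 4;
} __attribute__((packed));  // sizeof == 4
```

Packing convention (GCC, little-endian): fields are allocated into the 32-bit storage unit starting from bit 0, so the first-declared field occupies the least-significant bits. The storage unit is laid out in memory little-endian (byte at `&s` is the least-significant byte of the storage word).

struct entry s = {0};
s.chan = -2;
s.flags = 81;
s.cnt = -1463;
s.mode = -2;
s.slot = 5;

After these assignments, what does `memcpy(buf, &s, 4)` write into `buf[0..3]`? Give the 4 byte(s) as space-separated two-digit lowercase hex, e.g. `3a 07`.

1e 95 a4 5b

[0+:4] chan=-2 & 0xf = 0xe; word=0x0000000e
[4+:8] flags=81 & 0xff = 0x51; word=0x0000051e
[12+:14] cnt=-1463 & 0x3fff = 0x3a49; word=0x03a4951e
[26+:2] mode=-2 & 0x3 = 0x2; word=0x0ba4951e
[28+:4] slot=5 & 0xf = 0x5; word=0x5ba4951e
word = 0x5ba4951e → little-endian bytes:
  [0]=0x1e  [1]=0x95  [2]=0xa4  [3]=0x5b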